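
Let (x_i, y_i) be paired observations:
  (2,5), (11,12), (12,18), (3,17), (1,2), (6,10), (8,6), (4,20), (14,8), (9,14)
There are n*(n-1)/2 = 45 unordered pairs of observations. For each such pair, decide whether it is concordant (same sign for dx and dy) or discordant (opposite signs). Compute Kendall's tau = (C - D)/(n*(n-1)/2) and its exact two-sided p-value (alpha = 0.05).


Step 1: Enumerate the 45 unordered pairs (i,j) with i<j and classify each by sign(x_j-x_i) * sign(y_j-y_i).
  (1,2):dx=+9,dy=+7->C; (1,3):dx=+10,dy=+13->C; (1,4):dx=+1,dy=+12->C; (1,5):dx=-1,dy=-3->C
  (1,6):dx=+4,dy=+5->C; (1,7):dx=+6,dy=+1->C; (1,8):dx=+2,dy=+15->C; (1,9):dx=+12,dy=+3->C
  (1,10):dx=+7,dy=+9->C; (2,3):dx=+1,dy=+6->C; (2,4):dx=-8,dy=+5->D; (2,5):dx=-10,dy=-10->C
  (2,6):dx=-5,dy=-2->C; (2,7):dx=-3,dy=-6->C; (2,8):dx=-7,dy=+8->D; (2,9):dx=+3,dy=-4->D
  (2,10):dx=-2,dy=+2->D; (3,4):dx=-9,dy=-1->C; (3,5):dx=-11,dy=-16->C; (3,6):dx=-6,dy=-8->C
  (3,7):dx=-4,dy=-12->C; (3,8):dx=-8,dy=+2->D; (3,9):dx=+2,dy=-10->D; (3,10):dx=-3,dy=-4->C
  (4,5):dx=-2,dy=-15->C; (4,6):dx=+3,dy=-7->D; (4,7):dx=+5,dy=-11->D; (4,8):dx=+1,dy=+3->C
  (4,9):dx=+11,dy=-9->D; (4,10):dx=+6,dy=-3->D; (5,6):dx=+5,dy=+8->C; (5,7):dx=+7,dy=+4->C
  (5,8):dx=+3,dy=+18->C; (5,9):dx=+13,dy=+6->C; (5,10):dx=+8,dy=+12->C; (6,7):dx=+2,dy=-4->D
  (6,8):dx=-2,dy=+10->D; (6,9):dx=+8,dy=-2->D; (6,10):dx=+3,dy=+4->C; (7,8):dx=-4,dy=+14->D
  (7,9):dx=+6,dy=+2->C; (7,10):dx=+1,dy=+8->C; (8,9):dx=+10,dy=-12->D; (8,10):dx=+5,dy=-6->D
  (9,10):dx=-5,dy=+6->D
Step 2: C = 28, D = 17, total pairs = 45.
Step 3: tau = (C - D)/(n(n-1)/2) = (28 - 17)/45 = 0.244444.
Step 4: Exact two-sided p-value (enumerate n! = 3628800 permutations of y under H0): p = 0.380720.
Step 5: alpha = 0.05. fail to reject H0.

tau_b = 0.2444 (C=28, D=17), p = 0.380720, fail to reject H0.


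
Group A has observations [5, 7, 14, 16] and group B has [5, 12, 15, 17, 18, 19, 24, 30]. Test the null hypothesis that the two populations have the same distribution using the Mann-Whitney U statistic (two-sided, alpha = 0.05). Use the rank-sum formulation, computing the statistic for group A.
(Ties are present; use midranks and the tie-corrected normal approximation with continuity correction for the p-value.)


Step 1: Combine and sort all 12 observations; assign midranks.
sorted (value, group): (5,X), (5,Y), (7,X), (12,Y), (14,X), (15,Y), (16,X), (17,Y), (18,Y), (19,Y), (24,Y), (30,Y)
ranks: 5->1.5, 5->1.5, 7->3, 12->4, 14->5, 15->6, 16->7, 17->8, 18->9, 19->10, 24->11, 30->12
Step 2: Rank sum for X: R1 = 1.5 + 3 + 5 + 7 = 16.5.
Step 3: U_X = R1 - n1(n1+1)/2 = 16.5 - 4*5/2 = 16.5 - 10 = 6.5.
       U_Y = n1*n2 - U_X = 32 - 6.5 = 25.5.
Step 4: Ties are present, so use the tie-corrected normal approximation (with continuity correction) for the p-value.
Step 5: p-value = 0.125707; compare to alpha = 0.05. fail to reject H0.

U_X = 6.5, p = 0.125707, fail to reject H0 at alpha = 0.05.


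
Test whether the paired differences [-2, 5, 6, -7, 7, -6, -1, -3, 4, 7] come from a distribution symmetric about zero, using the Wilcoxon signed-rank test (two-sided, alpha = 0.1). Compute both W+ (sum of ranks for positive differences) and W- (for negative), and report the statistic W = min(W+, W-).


Step 1: Drop any zero differences (none here) and take |d_i|.
|d| = [2, 5, 6, 7, 7, 6, 1, 3, 4, 7]
Step 2: Midrank |d_i| (ties get averaged ranks).
ranks: |2|->2, |5|->5, |6|->6.5, |7|->9, |7|->9, |6|->6.5, |1|->1, |3|->3, |4|->4, |7|->9
Step 3: Attach original signs; sum ranks with positive sign and with negative sign.
W+ = 5 + 6.5 + 9 + 4 + 9 = 33.5
W- = 2 + 9 + 6.5 + 1 + 3 = 21.5
(Check: W+ + W- = 55 should equal n(n+1)/2 = 55.)
Step 4: Test statistic W = min(W+, W-) = 21.5.
Step 5: Ties in |d|, so use the tie-corrected normal approximation.
        E[W] = n(n+1)/4 = 10*11/4 = 27.5.
        Tie groups: |d|=6 (t=2), |d|=7 (t=3); sum(t^3 - t) = 30.
        Var[W] = n(n+1)(2n+1)/24 - sum(t^3-t)/48 = 2310/24 - 30/48 = 95.625.
        z = (W - E[W]) / sqrt(Var[W]) = (21.5 - 27.5) / 9.7788 = -0.6136.
        Two-sided p = 2*Phi(z) = 0.539498.
Step 6: alpha = 0.1. fail to reject H0.

W+ = 33.5, W- = 21.5, W = min = 21.5, p = 0.539498, fail to reject H0.


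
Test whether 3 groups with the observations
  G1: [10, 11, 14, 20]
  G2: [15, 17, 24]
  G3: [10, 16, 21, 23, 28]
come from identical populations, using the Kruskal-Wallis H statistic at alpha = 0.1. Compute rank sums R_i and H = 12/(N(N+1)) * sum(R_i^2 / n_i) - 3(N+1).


Step 1: Combine all N = 12 observations and assign midranks.
sorted (value, group, rank): (10,G1,1.5), (10,G3,1.5), (11,G1,3), (14,G1,4), (15,G2,5), (16,G3,6), (17,G2,7), (20,G1,8), (21,G3,9), (23,G3,10), (24,G2,11), (28,G3,12)
Step 2: Sum ranks within each group.
R_1 = 16.5 (n_1 = 4)
R_2 = 23 (n_2 = 3)
R_3 = 38.5 (n_3 = 5)
Step 3: H = 12/(N(N+1)) * sum(R_i^2/n_i) - 3(N+1)
     = 12/(12*13) * (16.5^2/4 + 23^2/3 + 38.5^2/5) - 3*13
     = 0.076923 * 540.846 - 39
     = 2.603526.
Step 4: Ties present; correction factor C = 1 - 6/(12^3 - 12) = 0.996503. Corrected H = 2.603526 / 0.996503 = 2.612661.
Step 5: Under H0, H ~ chi^2(2); p-value = 0.270812.
Step 6: alpha = 0.1. fail to reject H0.

H = 2.6127, df = 2, p = 0.270812, fail to reject H0.


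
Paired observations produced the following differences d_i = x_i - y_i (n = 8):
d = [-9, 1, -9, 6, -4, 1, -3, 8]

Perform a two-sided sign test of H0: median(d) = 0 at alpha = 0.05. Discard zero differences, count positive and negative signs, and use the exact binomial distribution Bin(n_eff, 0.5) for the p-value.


Step 1: Discard zero differences. Original n = 8; n_eff = number of nonzero differences = 8.
Nonzero differences (with sign): -9, +1, -9, +6, -4, +1, -3, +8
Step 2: Count signs: positive = 4, negative = 4.
Step 3: Under H0: P(positive) = 0.5, so the number of positives S ~ Bin(8, 0.5).
Step 4: Two-sided exact p-value = sum of Bin(8,0.5) probabilities at or below the observed probability = 1.000000.
Step 5: alpha = 0.05. fail to reject H0.

n_eff = 8, pos = 4, neg = 4, p = 1.000000, fail to reject H0.


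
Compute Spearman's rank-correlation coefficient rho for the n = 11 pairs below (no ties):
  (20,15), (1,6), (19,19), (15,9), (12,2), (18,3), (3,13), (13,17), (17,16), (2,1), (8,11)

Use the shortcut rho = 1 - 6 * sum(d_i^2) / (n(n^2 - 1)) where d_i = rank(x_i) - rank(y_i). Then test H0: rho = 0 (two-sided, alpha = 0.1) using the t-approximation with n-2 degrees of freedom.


Step 1: Rank x and y separately (midranks; no ties here).
rank(x): 20->11, 1->1, 19->10, 15->7, 12->5, 18->9, 3->3, 13->6, 17->8, 2->2, 8->4
rank(y): 15->8, 6->4, 19->11, 9->5, 2->2, 3->3, 13->7, 17->10, 16->9, 1->1, 11->6
Step 2: d_i = R_x(i) - R_y(i); compute d_i^2.
  (11-8)^2=9, (1-4)^2=9, (10-11)^2=1, (7-5)^2=4, (5-2)^2=9, (9-3)^2=36, (3-7)^2=16, (6-10)^2=16, (8-9)^2=1, (2-1)^2=1, (4-6)^2=4
sum(d^2) = 106.
Step 3: rho = 1 - 6*106 / (11*(11^2 - 1)) = 1 - 636/1320 = 0.518182.
Step 4: Under H0, t = rho * sqrt((n-2)/(1-rho^2)) = 1.8176 ~ t(9).
Step 5: Two-sided p-value from the t-distribution with 9 df = 0.102492.
Step 6: alpha = 0.1. fail to reject H0.

rho = 0.5182, p = 0.102492, fail to reject H0 at alpha = 0.1.


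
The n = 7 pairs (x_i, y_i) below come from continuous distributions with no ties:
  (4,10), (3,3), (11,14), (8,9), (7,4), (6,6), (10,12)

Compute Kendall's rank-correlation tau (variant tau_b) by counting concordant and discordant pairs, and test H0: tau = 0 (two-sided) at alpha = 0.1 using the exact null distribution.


Step 1: Enumerate the 21 unordered pairs (i,j) with i<j and classify each by sign(x_j-x_i) * sign(y_j-y_i).
  (1,2):dx=-1,dy=-7->C; (1,3):dx=+7,dy=+4->C; (1,4):dx=+4,dy=-1->D; (1,5):dx=+3,dy=-6->D
  (1,6):dx=+2,dy=-4->D; (1,7):dx=+6,dy=+2->C; (2,3):dx=+8,dy=+11->C; (2,4):dx=+5,dy=+6->C
  (2,5):dx=+4,dy=+1->C; (2,6):dx=+3,dy=+3->C; (2,7):dx=+7,dy=+9->C; (3,4):dx=-3,dy=-5->C
  (3,5):dx=-4,dy=-10->C; (3,6):dx=-5,dy=-8->C; (3,7):dx=-1,dy=-2->C; (4,5):dx=-1,dy=-5->C
  (4,6):dx=-2,dy=-3->C; (4,7):dx=+2,dy=+3->C; (5,6):dx=-1,dy=+2->D; (5,7):dx=+3,dy=+8->C
  (6,7):dx=+4,dy=+6->C
Step 2: C = 17, D = 4, total pairs = 21.
Step 3: tau = (C - D)/(n(n-1)/2) = (17 - 4)/21 = 0.619048.
Step 4: Exact two-sided p-value (enumerate n! = 5040 permutations of y under H0): p = 0.069048.
Step 5: alpha = 0.1. reject H0.

tau_b = 0.6190 (C=17, D=4), p = 0.069048, reject H0.


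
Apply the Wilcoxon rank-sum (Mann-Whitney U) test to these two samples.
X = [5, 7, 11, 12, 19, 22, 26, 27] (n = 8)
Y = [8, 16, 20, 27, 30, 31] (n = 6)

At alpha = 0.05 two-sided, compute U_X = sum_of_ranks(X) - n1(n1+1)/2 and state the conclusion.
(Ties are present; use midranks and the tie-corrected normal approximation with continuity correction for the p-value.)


Step 1: Combine and sort all 14 observations; assign midranks.
sorted (value, group): (5,X), (7,X), (8,Y), (11,X), (12,X), (16,Y), (19,X), (20,Y), (22,X), (26,X), (27,X), (27,Y), (30,Y), (31,Y)
ranks: 5->1, 7->2, 8->3, 11->4, 12->5, 16->6, 19->7, 20->8, 22->9, 26->10, 27->11.5, 27->11.5, 30->13, 31->14
Step 2: Rank sum for X: R1 = 1 + 2 + 4 + 5 + 7 + 9 + 10 + 11.5 = 49.5.
Step 3: U_X = R1 - n1(n1+1)/2 = 49.5 - 8*9/2 = 49.5 - 36 = 13.5.
       U_Y = n1*n2 - U_X = 48 - 13.5 = 34.5.
Step 4: Ties are present, so use the tie-corrected normal approximation (with continuity correction) for the p-value.
Step 5: p-value = 0.196213; compare to alpha = 0.05. fail to reject H0.

U_X = 13.5, p = 0.196213, fail to reject H0 at alpha = 0.05.


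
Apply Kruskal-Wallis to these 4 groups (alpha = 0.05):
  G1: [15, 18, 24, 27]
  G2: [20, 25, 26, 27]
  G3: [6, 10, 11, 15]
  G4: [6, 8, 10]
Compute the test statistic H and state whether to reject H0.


Step 1: Combine all N = 15 observations and assign midranks.
sorted (value, group, rank): (6,G3,1.5), (6,G4,1.5), (8,G4,3), (10,G3,4.5), (10,G4,4.5), (11,G3,6), (15,G1,7.5), (15,G3,7.5), (18,G1,9), (20,G2,10), (24,G1,11), (25,G2,12), (26,G2,13), (27,G1,14.5), (27,G2,14.5)
Step 2: Sum ranks within each group.
R_1 = 42 (n_1 = 4)
R_2 = 49.5 (n_2 = 4)
R_3 = 19.5 (n_3 = 4)
R_4 = 9 (n_4 = 3)
Step 3: H = 12/(N(N+1)) * sum(R_i^2/n_i) - 3(N+1)
     = 12/(15*16) * (42^2/4 + 49.5^2/4 + 19.5^2/4 + 9^2/3) - 3*16
     = 0.050000 * 1175.62 - 48
     = 10.781250.
Step 4: Ties present; correction factor C = 1 - 24/(15^3 - 15) = 0.992857. Corrected H = 10.781250 / 0.992857 = 10.858813.
Step 5: Under H0, H ~ chi^2(3); p-value = 0.012514.
Step 6: alpha = 0.05. reject H0.

H = 10.8588, df = 3, p = 0.012514, reject H0.


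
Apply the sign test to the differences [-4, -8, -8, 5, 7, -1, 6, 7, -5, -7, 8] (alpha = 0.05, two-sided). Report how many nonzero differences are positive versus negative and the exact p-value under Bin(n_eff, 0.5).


Step 1: Discard zero differences. Original n = 11; n_eff = number of nonzero differences = 11.
Nonzero differences (with sign): -4, -8, -8, +5, +7, -1, +6, +7, -5, -7, +8
Step 2: Count signs: positive = 5, negative = 6.
Step 3: Under H0: P(positive) = 0.5, so the number of positives S ~ Bin(11, 0.5).
Step 4: Two-sided exact p-value = sum of Bin(11,0.5) probabilities at or below the observed probability = 1.000000.
Step 5: alpha = 0.05. fail to reject H0.

n_eff = 11, pos = 5, neg = 6, p = 1.000000, fail to reject H0.


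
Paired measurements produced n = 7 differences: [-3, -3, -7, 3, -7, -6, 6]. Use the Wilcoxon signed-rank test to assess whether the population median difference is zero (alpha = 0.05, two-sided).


Step 1: Drop any zero differences (none here) and take |d_i|.
|d| = [3, 3, 7, 3, 7, 6, 6]
Step 2: Midrank |d_i| (ties get averaged ranks).
ranks: |3|->2, |3|->2, |7|->6.5, |3|->2, |7|->6.5, |6|->4.5, |6|->4.5
Step 3: Attach original signs; sum ranks with positive sign and with negative sign.
W+ = 2 + 4.5 = 6.5
W- = 2 + 2 + 6.5 + 6.5 + 4.5 = 21.5
(Check: W+ + W- = 28 should equal n(n+1)/2 = 28.)
Step 4: Test statistic W = min(W+, W-) = 6.5.
Step 5: Ties in |d|, so use the tie-corrected normal approximation.
        E[W] = n(n+1)/4 = 7*8/4 = 14.
        Tie groups: |d|=3 (t=3), |d|=6 (t=2), |d|=7 (t=2); sum(t^3 - t) = 36.
        Var[W] = n(n+1)(2n+1)/24 - sum(t^3-t)/48 = 840/24 - 36/48 = 34.25.
        z = (W - E[W]) / sqrt(Var[W]) = (6.5 - 14) / 5.8523 = -1.2815.
        Two-sided p = 2*Phi(z) = 0.200005.
Step 6: alpha = 0.05. fail to reject H0.

W+ = 6.5, W- = 21.5, W = min = 6.5, p = 0.200005, fail to reject H0.


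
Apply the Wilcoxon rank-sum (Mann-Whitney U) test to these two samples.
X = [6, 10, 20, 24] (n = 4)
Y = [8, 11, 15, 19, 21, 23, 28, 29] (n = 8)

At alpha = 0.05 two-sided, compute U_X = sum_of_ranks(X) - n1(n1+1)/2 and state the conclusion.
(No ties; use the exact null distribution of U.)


Step 1: Combine and sort all 12 observations; assign midranks.
sorted (value, group): (6,X), (8,Y), (10,X), (11,Y), (15,Y), (19,Y), (20,X), (21,Y), (23,Y), (24,X), (28,Y), (29,Y)
ranks: 6->1, 8->2, 10->3, 11->4, 15->5, 19->6, 20->7, 21->8, 23->9, 24->10, 28->11, 29->12
Step 2: Rank sum for X: R1 = 1 + 3 + 7 + 10 = 21.
Step 3: U_X = R1 - n1(n1+1)/2 = 21 - 4*5/2 = 21 - 10 = 11.
       U_Y = n1*n2 - U_X = 32 - 11 = 21.
Step 4: No ties, so the exact null distribution of U (based on enumerating the C(12,4) = 495 equally likely rank assignments) gives the two-sided p-value.
Step 5: p-value = 0.460606; compare to alpha = 0.05. fail to reject H0.

U_X = 11, p = 0.460606, fail to reject H0 at alpha = 0.05.


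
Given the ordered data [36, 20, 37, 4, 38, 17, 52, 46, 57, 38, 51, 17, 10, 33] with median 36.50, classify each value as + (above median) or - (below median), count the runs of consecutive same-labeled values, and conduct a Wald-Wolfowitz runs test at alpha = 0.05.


Step 1: Compute median = 36.50; label A = above, B = below.
Labels in order: BBABABAAAAABBB  (n_A = 7, n_B = 7)
Step 2: Count runs R = 7.
Step 3: Under H0 (random ordering), E[R] = 2*n_A*n_B/(n_A+n_B) + 1 = 2*7*7/14 + 1 = 8.0000.
        Var[R] = 2*n_A*n_B*(2*n_A*n_B - n_A - n_B) / ((n_A+n_B)^2 * (n_A+n_B-1)) = 8232/2548 = 3.2308.
        SD[R] = 1.7974.
Step 4: Continuity-corrected z = (R + 0.5 - E[R]) / SD[R] = (7 + 0.5 - 8.0000) / 1.7974 = -0.2782.
Step 5: Two-sided p-value via normal approximation = 2*(1 - Phi(|z|)) = 0.780879.
Step 6: alpha = 0.05. fail to reject H0.

R = 7, z = -0.2782, p = 0.780879, fail to reject H0.


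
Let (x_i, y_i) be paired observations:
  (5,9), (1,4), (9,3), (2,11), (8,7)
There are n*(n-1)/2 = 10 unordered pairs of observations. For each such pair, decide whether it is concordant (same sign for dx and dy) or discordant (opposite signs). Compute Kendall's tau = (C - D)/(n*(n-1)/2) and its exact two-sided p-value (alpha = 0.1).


Step 1: Enumerate the 10 unordered pairs (i,j) with i<j and classify each by sign(x_j-x_i) * sign(y_j-y_i).
  (1,2):dx=-4,dy=-5->C; (1,3):dx=+4,dy=-6->D; (1,4):dx=-3,dy=+2->D; (1,5):dx=+3,dy=-2->D
  (2,3):dx=+8,dy=-1->D; (2,4):dx=+1,dy=+7->C; (2,5):dx=+7,dy=+3->C; (3,4):dx=-7,dy=+8->D
  (3,5):dx=-1,dy=+4->D; (4,5):dx=+6,dy=-4->D
Step 2: C = 3, D = 7, total pairs = 10.
Step 3: tau = (C - D)/(n(n-1)/2) = (3 - 7)/10 = -0.400000.
Step 4: Exact two-sided p-value (enumerate n! = 120 permutations of y under H0): p = 0.483333.
Step 5: alpha = 0.1. fail to reject H0.

tau_b = -0.4000 (C=3, D=7), p = 0.483333, fail to reject H0.


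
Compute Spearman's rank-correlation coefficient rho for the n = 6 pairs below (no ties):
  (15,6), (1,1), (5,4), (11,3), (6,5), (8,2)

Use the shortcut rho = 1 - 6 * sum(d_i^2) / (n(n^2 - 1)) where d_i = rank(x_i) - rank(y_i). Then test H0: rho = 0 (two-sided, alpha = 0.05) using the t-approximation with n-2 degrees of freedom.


Step 1: Rank x and y separately (midranks; no ties here).
rank(x): 15->6, 1->1, 5->2, 11->5, 6->3, 8->4
rank(y): 6->6, 1->1, 4->4, 3->3, 5->5, 2->2
Step 2: d_i = R_x(i) - R_y(i); compute d_i^2.
  (6-6)^2=0, (1-1)^2=0, (2-4)^2=4, (5-3)^2=4, (3-5)^2=4, (4-2)^2=4
sum(d^2) = 16.
Step 3: rho = 1 - 6*16 / (6*(6^2 - 1)) = 1 - 96/210 = 0.542857.
Step 4: Under H0, t = rho * sqrt((n-2)/(1-rho^2)) = 1.2928 ~ t(4).
Step 5: Two-sided p-value from the t-distribution with 4 df = 0.265703.
Step 6: alpha = 0.05. fail to reject H0.

rho = 0.5429, p = 0.265703, fail to reject H0 at alpha = 0.05.


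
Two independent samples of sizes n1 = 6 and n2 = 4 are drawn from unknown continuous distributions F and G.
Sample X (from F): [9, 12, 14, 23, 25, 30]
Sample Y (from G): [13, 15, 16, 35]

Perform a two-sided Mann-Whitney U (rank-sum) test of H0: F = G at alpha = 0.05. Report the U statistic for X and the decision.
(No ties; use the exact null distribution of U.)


Step 1: Combine and sort all 10 observations; assign midranks.
sorted (value, group): (9,X), (12,X), (13,Y), (14,X), (15,Y), (16,Y), (23,X), (25,X), (30,X), (35,Y)
ranks: 9->1, 12->2, 13->3, 14->4, 15->5, 16->6, 23->7, 25->8, 30->9, 35->10
Step 2: Rank sum for X: R1 = 1 + 2 + 4 + 7 + 8 + 9 = 31.
Step 3: U_X = R1 - n1(n1+1)/2 = 31 - 6*7/2 = 31 - 21 = 10.
       U_Y = n1*n2 - U_X = 24 - 10 = 14.
Step 4: No ties, so the exact null distribution of U (based on enumerating the C(10,6) = 210 equally likely rank assignments) gives the two-sided p-value.
Step 5: p-value = 0.761905; compare to alpha = 0.05. fail to reject H0.

U_X = 10, p = 0.761905, fail to reject H0 at alpha = 0.05.


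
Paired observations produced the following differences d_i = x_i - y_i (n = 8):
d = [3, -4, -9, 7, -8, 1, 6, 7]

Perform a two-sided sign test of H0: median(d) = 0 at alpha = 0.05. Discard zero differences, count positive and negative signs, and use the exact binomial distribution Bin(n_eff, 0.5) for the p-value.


Step 1: Discard zero differences. Original n = 8; n_eff = number of nonzero differences = 8.
Nonzero differences (with sign): +3, -4, -9, +7, -8, +1, +6, +7
Step 2: Count signs: positive = 5, negative = 3.
Step 3: Under H0: P(positive) = 0.5, so the number of positives S ~ Bin(8, 0.5).
Step 4: Two-sided exact p-value = sum of Bin(8,0.5) probabilities at or below the observed probability = 0.726562.
Step 5: alpha = 0.05. fail to reject H0.

n_eff = 8, pos = 5, neg = 3, p = 0.726562, fail to reject H0.


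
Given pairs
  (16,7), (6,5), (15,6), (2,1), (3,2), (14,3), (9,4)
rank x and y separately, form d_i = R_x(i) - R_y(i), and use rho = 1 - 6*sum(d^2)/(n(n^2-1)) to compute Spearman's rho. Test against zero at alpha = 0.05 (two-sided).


Step 1: Rank x and y separately (midranks; no ties here).
rank(x): 16->7, 6->3, 15->6, 2->1, 3->2, 14->5, 9->4
rank(y): 7->7, 5->5, 6->6, 1->1, 2->2, 3->3, 4->4
Step 2: d_i = R_x(i) - R_y(i); compute d_i^2.
  (7-7)^2=0, (3-5)^2=4, (6-6)^2=0, (1-1)^2=0, (2-2)^2=0, (5-3)^2=4, (4-4)^2=0
sum(d^2) = 8.
Step 3: rho = 1 - 6*8 / (7*(7^2 - 1)) = 1 - 48/336 = 0.857143.
Step 4: Under H0, t = rho * sqrt((n-2)/(1-rho^2)) = 3.7210 ~ t(5).
Step 5: Two-sided p-value from the t-distribution with 5 df = 0.013697.
Step 6: alpha = 0.05. reject H0.

rho = 0.8571, p = 0.013697, reject H0 at alpha = 0.05.


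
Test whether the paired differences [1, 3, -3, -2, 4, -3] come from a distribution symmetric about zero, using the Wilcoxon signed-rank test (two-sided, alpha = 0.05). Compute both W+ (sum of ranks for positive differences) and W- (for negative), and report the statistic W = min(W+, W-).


Step 1: Drop any zero differences (none here) and take |d_i|.
|d| = [1, 3, 3, 2, 4, 3]
Step 2: Midrank |d_i| (ties get averaged ranks).
ranks: |1|->1, |3|->4, |3|->4, |2|->2, |4|->6, |3|->4
Step 3: Attach original signs; sum ranks with positive sign and with negative sign.
W+ = 1 + 4 + 6 = 11
W- = 4 + 2 + 4 = 10
(Check: W+ + W- = 21 should equal n(n+1)/2 = 21.)
Step 4: Test statistic W = min(W+, W-) = 10.
Step 5: Ties in |d|, so use the tie-corrected normal approximation.
        E[W] = n(n+1)/4 = 6*7/4 = 10.5.
        Tie groups: |d|=3 (t=3); sum(t^3 - t) = 24.
        Var[W] = n(n+1)(2n+1)/24 - sum(t^3-t)/48 = 546/24 - 24/48 = 22.25.
        z = (W - E[W]) / sqrt(Var[W]) = (10 - 10.5) / 4.7170 = -0.1060.
        Two-sided p = 2*Phi(z) = 0.915583.
Step 6: alpha = 0.05. fail to reject H0.

W+ = 11, W- = 10, W = min = 10, p = 0.915583, fail to reject H0.


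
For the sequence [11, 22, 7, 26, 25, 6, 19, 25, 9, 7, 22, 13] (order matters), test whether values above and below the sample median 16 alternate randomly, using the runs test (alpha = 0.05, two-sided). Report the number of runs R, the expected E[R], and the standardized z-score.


Step 1: Compute median = 16; label A = above, B = below.
Labels in order: BABAABAABBAB  (n_A = 6, n_B = 6)
Step 2: Count runs R = 9.
Step 3: Under H0 (random ordering), E[R] = 2*n_A*n_B/(n_A+n_B) + 1 = 2*6*6/12 + 1 = 7.0000.
        Var[R] = 2*n_A*n_B*(2*n_A*n_B - n_A - n_B) / ((n_A+n_B)^2 * (n_A+n_B-1)) = 4320/1584 = 2.7273.
        SD[R] = 1.6514.
Step 4: Continuity-corrected z = (R - 0.5 - E[R]) / SD[R] = (9 - 0.5 - 7.0000) / 1.6514 = 0.9083.
Step 5: Two-sided p-value via normal approximation = 2*(1 - Phi(|z|)) = 0.363722.
Step 6: alpha = 0.05. fail to reject H0.

R = 9, z = 0.9083, p = 0.363722, fail to reject H0.


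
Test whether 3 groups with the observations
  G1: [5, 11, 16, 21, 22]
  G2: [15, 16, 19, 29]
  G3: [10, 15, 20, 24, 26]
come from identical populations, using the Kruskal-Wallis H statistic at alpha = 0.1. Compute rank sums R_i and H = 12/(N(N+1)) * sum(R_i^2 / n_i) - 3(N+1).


Step 1: Combine all N = 14 observations and assign midranks.
sorted (value, group, rank): (5,G1,1), (10,G3,2), (11,G1,3), (15,G2,4.5), (15,G3,4.5), (16,G1,6.5), (16,G2,6.5), (19,G2,8), (20,G3,9), (21,G1,10), (22,G1,11), (24,G3,12), (26,G3,13), (29,G2,14)
Step 2: Sum ranks within each group.
R_1 = 31.5 (n_1 = 5)
R_2 = 33 (n_2 = 4)
R_3 = 40.5 (n_3 = 5)
Step 3: H = 12/(N(N+1)) * sum(R_i^2/n_i) - 3(N+1)
     = 12/(14*15) * (31.5^2/5 + 33^2/4 + 40.5^2/5) - 3*15
     = 0.057143 * 798.75 - 45
     = 0.642857.
Step 4: Ties present; correction factor C = 1 - 12/(14^3 - 14) = 0.995604. Corrected H = 0.642857 / 0.995604 = 0.645695.
Step 5: Under H0, H ~ chi^2(2); p-value = 0.724084.
Step 6: alpha = 0.1. fail to reject H0.

H = 0.6457, df = 2, p = 0.724084, fail to reject H0.


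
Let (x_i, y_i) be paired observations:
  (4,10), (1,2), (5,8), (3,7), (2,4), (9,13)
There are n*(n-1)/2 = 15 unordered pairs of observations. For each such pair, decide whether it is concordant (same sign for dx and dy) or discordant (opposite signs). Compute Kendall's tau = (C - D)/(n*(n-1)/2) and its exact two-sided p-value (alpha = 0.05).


Step 1: Enumerate the 15 unordered pairs (i,j) with i<j and classify each by sign(x_j-x_i) * sign(y_j-y_i).
  (1,2):dx=-3,dy=-8->C; (1,3):dx=+1,dy=-2->D; (1,4):dx=-1,dy=-3->C; (1,5):dx=-2,dy=-6->C
  (1,6):dx=+5,dy=+3->C; (2,3):dx=+4,dy=+6->C; (2,4):dx=+2,dy=+5->C; (2,5):dx=+1,dy=+2->C
  (2,6):dx=+8,dy=+11->C; (3,4):dx=-2,dy=-1->C; (3,5):dx=-3,dy=-4->C; (3,6):dx=+4,dy=+5->C
  (4,5):dx=-1,dy=-3->C; (4,6):dx=+6,dy=+6->C; (5,6):dx=+7,dy=+9->C
Step 2: C = 14, D = 1, total pairs = 15.
Step 3: tau = (C - D)/(n(n-1)/2) = (14 - 1)/15 = 0.866667.
Step 4: Exact two-sided p-value (enumerate n! = 720 permutations of y under H0): p = 0.016667.
Step 5: alpha = 0.05. reject H0.

tau_b = 0.8667 (C=14, D=1), p = 0.016667, reject H0.


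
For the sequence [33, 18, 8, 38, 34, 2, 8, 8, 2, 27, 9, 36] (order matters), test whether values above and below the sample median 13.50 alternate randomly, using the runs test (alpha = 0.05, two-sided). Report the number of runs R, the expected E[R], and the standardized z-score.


Step 1: Compute median = 13.50; label A = above, B = below.
Labels in order: AABAABBBBABA  (n_A = 6, n_B = 6)
Step 2: Count runs R = 7.
Step 3: Under H0 (random ordering), E[R] = 2*n_A*n_B/(n_A+n_B) + 1 = 2*6*6/12 + 1 = 7.0000.
        Var[R] = 2*n_A*n_B*(2*n_A*n_B - n_A - n_B) / ((n_A+n_B)^2 * (n_A+n_B-1)) = 4320/1584 = 2.7273.
        SD[R] = 1.6514.
Step 4: R = E[R], so z = 0 with no continuity correction.
Step 5: Two-sided p-value via normal approximation = 2*(1 - Phi(|z|)) = 1.000000.
Step 6: alpha = 0.05. fail to reject H0.

R = 7, z = 0.0000, p = 1.000000, fail to reject H0.


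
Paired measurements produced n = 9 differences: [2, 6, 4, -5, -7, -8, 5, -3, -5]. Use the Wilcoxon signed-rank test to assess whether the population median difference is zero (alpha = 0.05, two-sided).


Step 1: Drop any zero differences (none here) and take |d_i|.
|d| = [2, 6, 4, 5, 7, 8, 5, 3, 5]
Step 2: Midrank |d_i| (ties get averaged ranks).
ranks: |2|->1, |6|->7, |4|->3, |5|->5, |7|->8, |8|->9, |5|->5, |3|->2, |5|->5
Step 3: Attach original signs; sum ranks with positive sign and with negative sign.
W+ = 1 + 7 + 3 + 5 = 16
W- = 5 + 8 + 9 + 2 + 5 = 29
(Check: W+ + W- = 45 should equal n(n+1)/2 = 45.)
Step 4: Test statistic W = min(W+, W-) = 16.
Step 5: Ties in |d|, so use the tie-corrected normal approximation.
        E[W] = n(n+1)/4 = 9*10/4 = 22.5.
        Tie groups: |d|=5 (t=3); sum(t^3 - t) = 24.
        Var[W] = n(n+1)(2n+1)/24 - sum(t^3-t)/48 = 1710/24 - 24/48 = 70.75.
        z = (W - E[W]) / sqrt(Var[W]) = (16 - 22.5) / 8.4113 = -0.7728.
        Two-sided p = 2*Phi(z) = 0.439659.
Step 6: alpha = 0.05. fail to reject H0.

W+ = 16, W- = 29, W = min = 16, p = 0.439659, fail to reject H0.


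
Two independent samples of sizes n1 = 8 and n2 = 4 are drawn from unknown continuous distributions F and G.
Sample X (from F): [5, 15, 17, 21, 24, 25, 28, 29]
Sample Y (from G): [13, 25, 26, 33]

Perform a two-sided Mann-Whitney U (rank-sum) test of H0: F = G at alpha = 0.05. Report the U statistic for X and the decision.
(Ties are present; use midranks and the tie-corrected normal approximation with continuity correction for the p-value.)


Step 1: Combine and sort all 12 observations; assign midranks.
sorted (value, group): (5,X), (13,Y), (15,X), (17,X), (21,X), (24,X), (25,X), (25,Y), (26,Y), (28,X), (29,X), (33,Y)
ranks: 5->1, 13->2, 15->3, 17->4, 21->5, 24->6, 25->7.5, 25->7.5, 26->9, 28->10, 29->11, 33->12
Step 2: Rank sum for X: R1 = 1 + 3 + 4 + 5 + 6 + 7.5 + 10 + 11 = 47.5.
Step 3: U_X = R1 - n1(n1+1)/2 = 47.5 - 8*9/2 = 47.5 - 36 = 11.5.
       U_Y = n1*n2 - U_X = 32 - 11.5 = 20.5.
Step 4: Ties are present, so use the tie-corrected normal approximation (with continuity correction) for the p-value.
Step 5: p-value = 0.496152; compare to alpha = 0.05. fail to reject H0.

U_X = 11.5, p = 0.496152, fail to reject H0 at alpha = 0.05.


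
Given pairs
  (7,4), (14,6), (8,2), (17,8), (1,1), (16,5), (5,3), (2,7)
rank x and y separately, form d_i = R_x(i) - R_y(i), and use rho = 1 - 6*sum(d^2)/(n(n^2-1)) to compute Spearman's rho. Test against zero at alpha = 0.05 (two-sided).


Step 1: Rank x and y separately (midranks; no ties here).
rank(x): 7->4, 14->6, 8->5, 17->8, 1->1, 16->7, 5->3, 2->2
rank(y): 4->4, 6->6, 2->2, 8->8, 1->1, 5->5, 3->3, 7->7
Step 2: d_i = R_x(i) - R_y(i); compute d_i^2.
  (4-4)^2=0, (6-6)^2=0, (5-2)^2=9, (8-8)^2=0, (1-1)^2=0, (7-5)^2=4, (3-3)^2=0, (2-7)^2=25
sum(d^2) = 38.
Step 3: rho = 1 - 6*38 / (8*(8^2 - 1)) = 1 - 228/504 = 0.547619.
Step 4: Under H0, t = rho * sqrt((n-2)/(1-rho^2)) = 1.6031 ~ t(6).
Step 5: Two-sided p-value from the t-distribution with 6 df = 0.160026.
Step 6: alpha = 0.05. fail to reject H0.

rho = 0.5476, p = 0.160026, fail to reject H0 at alpha = 0.05.


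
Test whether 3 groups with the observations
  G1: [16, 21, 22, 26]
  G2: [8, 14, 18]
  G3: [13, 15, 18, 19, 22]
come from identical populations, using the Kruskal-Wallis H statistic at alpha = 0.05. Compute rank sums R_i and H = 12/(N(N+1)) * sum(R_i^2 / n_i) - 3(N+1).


Step 1: Combine all N = 12 observations and assign midranks.
sorted (value, group, rank): (8,G2,1), (13,G3,2), (14,G2,3), (15,G3,4), (16,G1,5), (18,G2,6.5), (18,G3,6.5), (19,G3,8), (21,G1,9), (22,G1,10.5), (22,G3,10.5), (26,G1,12)
Step 2: Sum ranks within each group.
R_1 = 36.5 (n_1 = 4)
R_2 = 10.5 (n_2 = 3)
R_3 = 31 (n_3 = 5)
Step 3: H = 12/(N(N+1)) * sum(R_i^2/n_i) - 3(N+1)
     = 12/(12*13) * (36.5^2/4 + 10.5^2/3 + 31^2/5) - 3*13
     = 0.076923 * 562.013 - 39
     = 4.231731.
Step 4: Ties present; correction factor C = 1 - 12/(12^3 - 12) = 0.993007. Corrected H = 4.231731 / 0.993007 = 4.261532.
Step 5: Under H0, H ~ chi^2(2); p-value = 0.118746.
Step 6: alpha = 0.05. fail to reject H0.

H = 4.2615, df = 2, p = 0.118746, fail to reject H0.


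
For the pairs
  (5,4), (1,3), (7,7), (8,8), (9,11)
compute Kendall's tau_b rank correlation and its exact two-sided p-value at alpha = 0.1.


Step 1: Enumerate the 10 unordered pairs (i,j) with i<j and classify each by sign(x_j-x_i) * sign(y_j-y_i).
  (1,2):dx=-4,dy=-1->C; (1,3):dx=+2,dy=+3->C; (1,4):dx=+3,dy=+4->C; (1,5):dx=+4,dy=+7->C
  (2,3):dx=+6,dy=+4->C; (2,4):dx=+7,dy=+5->C; (2,5):dx=+8,dy=+8->C; (3,4):dx=+1,dy=+1->C
  (3,5):dx=+2,dy=+4->C; (4,5):dx=+1,dy=+3->C
Step 2: C = 10, D = 0, total pairs = 10.
Step 3: tau = (C - D)/(n(n-1)/2) = (10 - 0)/10 = 1.000000.
Step 4: Exact two-sided p-value (enumerate n! = 120 permutations of y under H0): p = 0.016667.
Step 5: alpha = 0.1. reject H0.

tau_b = 1.0000 (C=10, D=0), p = 0.016667, reject H0.


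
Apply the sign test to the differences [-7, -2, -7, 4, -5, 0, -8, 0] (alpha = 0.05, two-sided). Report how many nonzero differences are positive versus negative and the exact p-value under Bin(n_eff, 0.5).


Step 1: Discard zero differences. Original n = 8; n_eff = number of nonzero differences = 6.
Nonzero differences (with sign): -7, -2, -7, +4, -5, -8
Step 2: Count signs: positive = 1, negative = 5.
Step 3: Under H0: P(positive) = 0.5, so the number of positives S ~ Bin(6, 0.5).
Step 4: Two-sided exact p-value = sum of Bin(6,0.5) probabilities at or below the observed probability = 0.218750.
Step 5: alpha = 0.05. fail to reject H0.

n_eff = 6, pos = 1, neg = 5, p = 0.218750, fail to reject H0.


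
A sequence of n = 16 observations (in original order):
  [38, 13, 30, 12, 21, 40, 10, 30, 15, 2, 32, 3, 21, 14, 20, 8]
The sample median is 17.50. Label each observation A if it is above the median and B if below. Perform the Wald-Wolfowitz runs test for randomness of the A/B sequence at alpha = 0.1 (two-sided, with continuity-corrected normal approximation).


Step 1: Compute median = 17.50; label A = above, B = below.
Labels in order: ABABAABABBABABAB  (n_A = 8, n_B = 8)
Step 2: Count runs R = 14.
Step 3: Under H0 (random ordering), E[R] = 2*n_A*n_B/(n_A+n_B) + 1 = 2*8*8/16 + 1 = 9.0000.
        Var[R] = 2*n_A*n_B*(2*n_A*n_B - n_A - n_B) / ((n_A+n_B)^2 * (n_A+n_B-1)) = 14336/3840 = 3.7333.
        SD[R] = 1.9322.
Step 4: Continuity-corrected z = (R - 0.5 - E[R]) / SD[R] = (14 - 0.5 - 9.0000) / 1.9322 = 2.3290.
Step 5: Two-sided p-value via normal approximation = 2*(1 - Phi(|z|)) = 0.019861.
Step 6: alpha = 0.1. reject H0.

R = 14, z = 2.3290, p = 0.019861, reject H0.


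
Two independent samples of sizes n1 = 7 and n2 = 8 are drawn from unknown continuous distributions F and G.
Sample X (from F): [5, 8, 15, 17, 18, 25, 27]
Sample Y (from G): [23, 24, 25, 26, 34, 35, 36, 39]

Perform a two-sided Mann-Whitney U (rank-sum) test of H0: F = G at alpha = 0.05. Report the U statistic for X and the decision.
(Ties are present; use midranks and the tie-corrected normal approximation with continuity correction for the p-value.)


Step 1: Combine and sort all 15 observations; assign midranks.
sorted (value, group): (5,X), (8,X), (15,X), (17,X), (18,X), (23,Y), (24,Y), (25,X), (25,Y), (26,Y), (27,X), (34,Y), (35,Y), (36,Y), (39,Y)
ranks: 5->1, 8->2, 15->3, 17->4, 18->5, 23->6, 24->7, 25->8.5, 25->8.5, 26->10, 27->11, 34->12, 35->13, 36->14, 39->15
Step 2: Rank sum for X: R1 = 1 + 2 + 3 + 4 + 5 + 8.5 + 11 = 34.5.
Step 3: U_X = R1 - n1(n1+1)/2 = 34.5 - 7*8/2 = 34.5 - 28 = 6.5.
       U_Y = n1*n2 - U_X = 56 - 6.5 = 49.5.
Step 4: Ties are present, so use the tie-corrected normal approximation (with continuity correction) for the p-value.
Step 5: p-value = 0.014997; compare to alpha = 0.05. reject H0.

U_X = 6.5, p = 0.014997, reject H0 at alpha = 0.05.


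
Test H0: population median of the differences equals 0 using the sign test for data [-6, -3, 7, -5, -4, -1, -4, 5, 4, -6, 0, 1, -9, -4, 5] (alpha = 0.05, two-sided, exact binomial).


Step 1: Discard zero differences. Original n = 15; n_eff = number of nonzero differences = 14.
Nonzero differences (with sign): -6, -3, +7, -5, -4, -1, -4, +5, +4, -6, +1, -9, -4, +5
Step 2: Count signs: positive = 5, negative = 9.
Step 3: Under H0: P(positive) = 0.5, so the number of positives S ~ Bin(14, 0.5).
Step 4: Two-sided exact p-value = sum of Bin(14,0.5) probabilities at or below the observed probability = 0.423950.
Step 5: alpha = 0.05. fail to reject H0.

n_eff = 14, pos = 5, neg = 9, p = 0.423950, fail to reject H0.


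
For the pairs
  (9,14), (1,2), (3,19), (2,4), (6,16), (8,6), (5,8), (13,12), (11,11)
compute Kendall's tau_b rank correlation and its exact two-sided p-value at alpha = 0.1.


Step 1: Enumerate the 36 unordered pairs (i,j) with i<j and classify each by sign(x_j-x_i) * sign(y_j-y_i).
  (1,2):dx=-8,dy=-12->C; (1,3):dx=-6,dy=+5->D; (1,4):dx=-7,dy=-10->C; (1,5):dx=-3,dy=+2->D
  (1,6):dx=-1,dy=-8->C; (1,7):dx=-4,dy=-6->C; (1,8):dx=+4,dy=-2->D; (1,9):dx=+2,dy=-3->D
  (2,3):dx=+2,dy=+17->C; (2,4):dx=+1,dy=+2->C; (2,5):dx=+5,dy=+14->C; (2,6):dx=+7,dy=+4->C
  (2,7):dx=+4,dy=+6->C; (2,8):dx=+12,dy=+10->C; (2,9):dx=+10,dy=+9->C; (3,4):dx=-1,dy=-15->C
  (3,5):dx=+3,dy=-3->D; (3,6):dx=+5,dy=-13->D; (3,7):dx=+2,dy=-11->D; (3,8):dx=+10,dy=-7->D
  (3,9):dx=+8,dy=-8->D; (4,5):dx=+4,dy=+12->C; (4,6):dx=+6,dy=+2->C; (4,7):dx=+3,dy=+4->C
  (4,8):dx=+11,dy=+8->C; (4,9):dx=+9,dy=+7->C; (5,6):dx=+2,dy=-10->D; (5,7):dx=-1,dy=-8->C
  (5,8):dx=+7,dy=-4->D; (5,9):dx=+5,dy=-5->D; (6,7):dx=-3,dy=+2->D; (6,8):dx=+5,dy=+6->C
  (6,9):dx=+3,dy=+5->C; (7,8):dx=+8,dy=+4->C; (7,9):dx=+6,dy=+3->C; (8,9):dx=-2,dy=-1->C
Step 2: C = 23, D = 13, total pairs = 36.
Step 3: tau = (C - D)/(n(n-1)/2) = (23 - 13)/36 = 0.277778.
Step 4: Exact two-sided p-value (enumerate n! = 362880 permutations of y under H0): p = 0.358488.
Step 5: alpha = 0.1. fail to reject H0.

tau_b = 0.2778 (C=23, D=13), p = 0.358488, fail to reject H0.


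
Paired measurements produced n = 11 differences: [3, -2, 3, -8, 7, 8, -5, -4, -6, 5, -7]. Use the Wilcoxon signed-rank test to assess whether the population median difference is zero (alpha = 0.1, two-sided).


Step 1: Drop any zero differences (none here) and take |d_i|.
|d| = [3, 2, 3, 8, 7, 8, 5, 4, 6, 5, 7]
Step 2: Midrank |d_i| (ties get averaged ranks).
ranks: |3|->2.5, |2|->1, |3|->2.5, |8|->10.5, |7|->8.5, |8|->10.5, |5|->5.5, |4|->4, |6|->7, |5|->5.5, |7|->8.5
Step 3: Attach original signs; sum ranks with positive sign and with negative sign.
W+ = 2.5 + 2.5 + 8.5 + 10.5 + 5.5 = 29.5
W- = 1 + 10.5 + 5.5 + 4 + 7 + 8.5 = 36.5
(Check: W+ + W- = 66 should equal n(n+1)/2 = 66.)
Step 4: Test statistic W = min(W+, W-) = 29.5.
Step 5: Ties in |d|, so use the tie-corrected normal approximation.
        E[W] = n(n+1)/4 = 11*12/4 = 33.
        Tie groups: |d|=3 (t=2), |d|=5 (t=2), |d|=7 (t=2), |d|=8 (t=2); sum(t^3 - t) = 24.
        Var[W] = n(n+1)(2n+1)/24 - sum(t^3-t)/48 = 3036/24 - 24/48 = 126.
        z = (W - E[W]) / sqrt(Var[W]) = (29.5 - 33) / 11.2250 = -0.3118.
        Two-sided p = 2*Phi(z) = 0.755189.
Step 6: alpha = 0.1. fail to reject H0.

W+ = 29.5, W- = 36.5, W = min = 29.5, p = 0.755189, fail to reject H0.


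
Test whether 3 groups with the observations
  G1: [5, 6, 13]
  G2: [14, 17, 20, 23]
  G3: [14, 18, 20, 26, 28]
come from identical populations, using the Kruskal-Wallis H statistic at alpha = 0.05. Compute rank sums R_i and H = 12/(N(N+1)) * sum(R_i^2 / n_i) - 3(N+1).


Step 1: Combine all N = 12 observations and assign midranks.
sorted (value, group, rank): (5,G1,1), (6,G1,2), (13,G1,3), (14,G2,4.5), (14,G3,4.5), (17,G2,6), (18,G3,7), (20,G2,8.5), (20,G3,8.5), (23,G2,10), (26,G3,11), (28,G3,12)
Step 2: Sum ranks within each group.
R_1 = 6 (n_1 = 3)
R_2 = 29 (n_2 = 4)
R_3 = 43 (n_3 = 5)
Step 3: H = 12/(N(N+1)) * sum(R_i^2/n_i) - 3(N+1)
     = 12/(12*13) * (6^2/3 + 29^2/4 + 43^2/5) - 3*13
     = 0.076923 * 592.05 - 39
     = 6.542308.
Step 4: Ties present; correction factor C = 1 - 12/(12^3 - 12) = 0.993007. Corrected H = 6.542308 / 0.993007 = 6.588380.
Step 5: Under H0, H ~ chi^2(2); p-value = 0.037098.
Step 6: alpha = 0.05. reject H0.

H = 6.5884, df = 2, p = 0.037098, reject H0.


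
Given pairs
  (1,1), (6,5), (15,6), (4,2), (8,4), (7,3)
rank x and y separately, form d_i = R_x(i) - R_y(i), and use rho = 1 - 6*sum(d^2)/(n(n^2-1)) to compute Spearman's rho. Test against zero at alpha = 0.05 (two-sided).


Step 1: Rank x and y separately (midranks; no ties here).
rank(x): 1->1, 6->3, 15->6, 4->2, 8->5, 7->4
rank(y): 1->1, 5->5, 6->6, 2->2, 4->4, 3->3
Step 2: d_i = R_x(i) - R_y(i); compute d_i^2.
  (1-1)^2=0, (3-5)^2=4, (6-6)^2=0, (2-2)^2=0, (5-4)^2=1, (4-3)^2=1
sum(d^2) = 6.
Step 3: rho = 1 - 6*6 / (6*(6^2 - 1)) = 1 - 36/210 = 0.828571.
Step 4: Under H0, t = rho * sqrt((n-2)/(1-rho^2)) = 2.9598 ~ t(4).
Step 5: Two-sided p-value from the t-distribution with 4 df = 0.041563.
Step 6: alpha = 0.05. reject H0.

rho = 0.8286, p = 0.041563, reject H0 at alpha = 0.05.


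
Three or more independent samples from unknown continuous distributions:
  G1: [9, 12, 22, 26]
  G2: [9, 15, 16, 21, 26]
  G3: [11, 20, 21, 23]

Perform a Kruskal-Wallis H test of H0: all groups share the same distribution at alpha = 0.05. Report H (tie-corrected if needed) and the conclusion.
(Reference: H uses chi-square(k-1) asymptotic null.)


Step 1: Combine all N = 13 observations and assign midranks.
sorted (value, group, rank): (9,G1,1.5), (9,G2,1.5), (11,G3,3), (12,G1,4), (15,G2,5), (16,G2,6), (20,G3,7), (21,G2,8.5), (21,G3,8.5), (22,G1,10), (23,G3,11), (26,G1,12.5), (26,G2,12.5)
Step 2: Sum ranks within each group.
R_1 = 28 (n_1 = 4)
R_2 = 33.5 (n_2 = 5)
R_3 = 29.5 (n_3 = 4)
Step 3: H = 12/(N(N+1)) * sum(R_i^2/n_i) - 3(N+1)
     = 12/(13*14) * (28^2/4 + 33.5^2/5 + 29.5^2/4) - 3*14
     = 0.065934 * 638.013 - 42
     = 0.066758.
Step 4: Ties present; correction factor C = 1 - 18/(13^3 - 13) = 0.991758. Corrected H = 0.066758 / 0.991758 = 0.067313.
Step 5: Under H0, H ~ chi^2(2); p-value = 0.966904.
Step 6: alpha = 0.05. fail to reject H0.

H = 0.0673, df = 2, p = 0.966904, fail to reject H0.


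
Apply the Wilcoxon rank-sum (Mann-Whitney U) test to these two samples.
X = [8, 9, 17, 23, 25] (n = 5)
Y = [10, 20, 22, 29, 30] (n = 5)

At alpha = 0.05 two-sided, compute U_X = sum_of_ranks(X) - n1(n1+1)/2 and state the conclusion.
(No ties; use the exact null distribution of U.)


Step 1: Combine and sort all 10 observations; assign midranks.
sorted (value, group): (8,X), (9,X), (10,Y), (17,X), (20,Y), (22,Y), (23,X), (25,X), (29,Y), (30,Y)
ranks: 8->1, 9->2, 10->3, 17->4, 20->5, 22->6, 23->7, 25->8, 29->9, 30->10
Step 2: Rank sum for X: R1 = 1 + 2 + 4 + 7 + 8 = 22.
Step 3: U_X = R1 - n1(n1+1)/2 = 22 - 5*6/2 = 22 - 15 = 7.
       U_Y = n1*n2 - U_X = 25 - 7 = 18.
Step 4: No ties, so the exact null distribution of U (based on enumerating the C(10,5) = 252 equally likely rank assignments) gives the two-sided p-value.
Step 5: p-value = 0.309524; compare to alpha = 0.05. fail to reject H0.

U_X = 7, p = 0.309524, fail to reject H0 at alpha = 0.05.


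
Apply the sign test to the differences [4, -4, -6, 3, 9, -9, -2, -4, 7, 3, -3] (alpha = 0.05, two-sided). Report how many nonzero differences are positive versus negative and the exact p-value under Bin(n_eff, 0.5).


Step 1: Discard zero differences. Original n = 11; n_eff = number of nonzero differences = 11.
Nonzero differences (with sign): +4, -4, -6, +3, +9, -9, -2, -4, +7, +3, -3
Step 2: Count signs: positive = 5, negative = 6.
Step 3: Under H0: P(positive) = 0.5, so the number of positives S ~ Bin(11, 0.5).
Step 4: Two-sided exact p-value = sum of Bin(11,0.5) probabilities at or below the observed probability = 1.000000.
Step 5: alpha = 0.05. fail to reject H0.

n_eff = 11, pos = 5, neg = 6, p = 1.000000, fail to reject H0.


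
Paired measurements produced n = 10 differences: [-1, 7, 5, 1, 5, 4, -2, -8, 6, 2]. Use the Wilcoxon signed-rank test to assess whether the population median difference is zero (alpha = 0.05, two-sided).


Step 1: Drop any zero differences (none here) and take |d_i|.
|d| = [1, 7, 5, 1, 5, 4, 2, 8, 6, 2]
Step 2: Midrank |d_i| (ties get averaged ranks).
ranks: |1|->1.5, |7|->9, |5|->6.5, |1|->1.5, |5|->6.5, |4|->5, |2|->3.5, |8|->10, |6|->8, |2|->3.5
Step 3: Attach original signs; sum ranks with positive sign and with negative sign.
W+ = 9 + 6.5 + 1.5 + 6.5 + 5 + 8 + 3.5 = 40
W- = 1.5 + 3.5 + 10 = 15
(Check: W+ + W- = 55 should equal n(n+1)/2 = 55.)
Step 4: Test statistic W = min(W+, W-) = 15.
Step 5: Ties in |d|, so use the tie-corrected normal approximation.
        E[W] = n(n+1)/4 = 10*11/4 = 27.5.
        Tie groups: |d|=1 (t=2), |d|=2 (t=2), |d|=5 (t=2); sum(t^3 - t) = 18.
        Var[W] = n(n+1)(2n+1)/24 - sum(t^3-t)/48 = 2310/24 - 18/48 = 95.875.
        z = (W - E[W]) / sqrt(Var[W]) = (15 - 27.5) / 9.7916 = -1.2766.
        Two-sided p = 2*Phi(z) = 0.201741.
Step 6: alpha = 0.05. fail to reject H0.

W+ = 40, W- = 15, W = min = 15, p = 0.201741, fail to reject H0.
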